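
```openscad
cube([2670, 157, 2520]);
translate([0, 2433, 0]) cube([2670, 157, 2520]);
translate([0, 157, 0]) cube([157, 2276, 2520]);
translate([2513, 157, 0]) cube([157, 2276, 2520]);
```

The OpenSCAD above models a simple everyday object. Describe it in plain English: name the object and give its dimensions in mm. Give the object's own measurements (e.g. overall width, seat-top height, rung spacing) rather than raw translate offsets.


The wall frame of a small rectangular building: four walls, each 2520 mm tall and 157 mm thick, enclosing a footprint 2670 mm (x) by 2590 mm (y) outside-to-outside, with no floor or roof. The front and back walls (the −y and +y sides) span the full width; the two side walls fit between them.


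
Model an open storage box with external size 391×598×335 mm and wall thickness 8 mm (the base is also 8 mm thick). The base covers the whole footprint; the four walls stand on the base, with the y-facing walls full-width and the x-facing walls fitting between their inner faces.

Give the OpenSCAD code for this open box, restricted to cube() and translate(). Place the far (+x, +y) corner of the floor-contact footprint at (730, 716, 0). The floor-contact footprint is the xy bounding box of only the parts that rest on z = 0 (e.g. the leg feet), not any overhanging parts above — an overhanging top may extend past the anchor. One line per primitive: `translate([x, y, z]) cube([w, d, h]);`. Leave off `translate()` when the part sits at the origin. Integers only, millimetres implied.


translate([339, 118, 0]) cube([391, 598, 8]);
translate([339, 118, 8]) cube([391, 8, 327]);
translate([339, 708, 8]) cube([391, 8, 327]);
translate([339, 126, 8]) cube([8, 582, 327]);
translate([722, 126, 8]) cube([8, 582, 327]);


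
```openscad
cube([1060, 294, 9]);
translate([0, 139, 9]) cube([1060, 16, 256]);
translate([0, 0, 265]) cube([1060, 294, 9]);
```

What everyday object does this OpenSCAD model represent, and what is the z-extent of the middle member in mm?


An I-beam. The web height is 256 mm.

Two wide flanges with a thin centred web — an I-beam. Overall 274 mm minus two 9 mm flanges gives a web of 274 − 2·9 = 256 mm.


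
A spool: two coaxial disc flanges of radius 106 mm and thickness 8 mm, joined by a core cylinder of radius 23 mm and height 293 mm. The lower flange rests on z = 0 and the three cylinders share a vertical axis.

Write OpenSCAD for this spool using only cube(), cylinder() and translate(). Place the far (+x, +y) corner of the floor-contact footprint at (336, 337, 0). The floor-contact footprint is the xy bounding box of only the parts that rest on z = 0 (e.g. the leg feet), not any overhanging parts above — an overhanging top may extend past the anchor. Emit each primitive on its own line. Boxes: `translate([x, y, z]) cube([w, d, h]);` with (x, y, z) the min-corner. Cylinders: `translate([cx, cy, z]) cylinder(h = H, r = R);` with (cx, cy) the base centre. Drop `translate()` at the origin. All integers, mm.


translate([230, 231, 0]) cylinder(h = 8, r = 106);
translate([230, 231, 8]) cylinder(h = 293, r = 23);
translate([230, 231, 301]) cylinder(h = 8, r = 106);


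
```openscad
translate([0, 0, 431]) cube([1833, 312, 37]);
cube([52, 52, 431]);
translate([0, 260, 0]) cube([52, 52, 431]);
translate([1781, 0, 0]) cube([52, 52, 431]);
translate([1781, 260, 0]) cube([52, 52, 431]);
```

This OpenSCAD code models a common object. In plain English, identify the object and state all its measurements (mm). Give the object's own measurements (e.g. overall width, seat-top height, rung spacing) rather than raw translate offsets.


A bench: a 1833×312 mm seat slab, 37 mm thick, top at z = 468 mm, on four 52×52 mm square legs flush with the seat corners and standing on z = 0.


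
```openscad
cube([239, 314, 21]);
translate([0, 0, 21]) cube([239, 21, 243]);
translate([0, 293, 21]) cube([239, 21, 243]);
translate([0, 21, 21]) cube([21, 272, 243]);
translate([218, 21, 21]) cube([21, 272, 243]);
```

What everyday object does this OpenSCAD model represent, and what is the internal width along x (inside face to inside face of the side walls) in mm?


An open box. The internal width is 197 mm.

A 239×314 base slab with four walls standing on it — an open box. The base is 239 mm wide and the walls are 21 mm thick, so the internal width is 239 − 2 × 21 = 197 mm.


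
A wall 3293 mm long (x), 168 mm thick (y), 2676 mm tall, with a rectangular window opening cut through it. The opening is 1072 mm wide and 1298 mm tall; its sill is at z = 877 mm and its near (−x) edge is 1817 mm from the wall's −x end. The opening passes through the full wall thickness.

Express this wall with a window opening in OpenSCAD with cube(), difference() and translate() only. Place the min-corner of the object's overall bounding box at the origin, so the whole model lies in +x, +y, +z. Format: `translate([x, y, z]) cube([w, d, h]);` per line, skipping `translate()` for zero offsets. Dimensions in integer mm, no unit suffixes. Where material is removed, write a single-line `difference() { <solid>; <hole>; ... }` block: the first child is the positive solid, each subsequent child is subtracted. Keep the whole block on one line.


difference() { cube([3293, 168, 2676]); translate([1817, 0, 877]) cube([1072, 168, 1298]); }


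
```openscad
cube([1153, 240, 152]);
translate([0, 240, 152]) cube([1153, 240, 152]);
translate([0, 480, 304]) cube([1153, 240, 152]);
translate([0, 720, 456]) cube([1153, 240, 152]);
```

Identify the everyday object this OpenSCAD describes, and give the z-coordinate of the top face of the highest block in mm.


A staircase. The total rise is 608 mm.

4 identical blocks, each offset up and back from the previous — a staircase. Each step is 152 mm tall and there are 4 of them, so the total rise is 4 × 152 = 608 mm.


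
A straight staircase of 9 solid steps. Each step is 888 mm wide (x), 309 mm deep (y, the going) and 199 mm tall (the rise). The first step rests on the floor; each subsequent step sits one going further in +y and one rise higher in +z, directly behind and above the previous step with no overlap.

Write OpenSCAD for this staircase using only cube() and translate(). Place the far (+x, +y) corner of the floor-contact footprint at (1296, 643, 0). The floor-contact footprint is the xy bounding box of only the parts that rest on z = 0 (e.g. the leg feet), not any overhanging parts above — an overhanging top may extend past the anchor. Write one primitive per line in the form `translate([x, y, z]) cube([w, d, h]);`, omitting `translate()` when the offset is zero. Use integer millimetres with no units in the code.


translate([408, 334, 0]) cube([888, 309, 199]);
translate([408, 643, 199]) cube([888, 309, 199]);
translate([408, 952, 398]) cube([888, 309, 199]);
translate([408, 1261, 597]) cube([888, 309, 199]);
translate([408, 1570, 796]) cube([888, 309, 199]);
translate([408, 1879, 995]) cube([888, 309, 199]);
translate([408, 2188, 1194]) cube([888, 309, 199]);
translate([408, 2497, 1393]) cube([888, 309, 199]);
translate([408, 2806, 1592]) cube([888, 309, 199]);


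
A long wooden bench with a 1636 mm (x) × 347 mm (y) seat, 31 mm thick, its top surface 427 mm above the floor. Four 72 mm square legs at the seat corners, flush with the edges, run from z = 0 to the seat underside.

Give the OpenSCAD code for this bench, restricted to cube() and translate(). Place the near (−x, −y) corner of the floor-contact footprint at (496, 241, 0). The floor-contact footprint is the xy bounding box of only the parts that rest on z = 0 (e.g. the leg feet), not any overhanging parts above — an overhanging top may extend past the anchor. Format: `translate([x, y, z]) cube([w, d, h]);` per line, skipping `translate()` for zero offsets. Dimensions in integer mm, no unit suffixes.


// leg_h = 427 − 31 = 396
translate([496, 241, 396]) cube([1636, 347, 31]);
translate([496, 241, 0]) cube([72, 72, 396]);
translate([496, 516, 0]) cube([72, 72, 396]);
translate([2060, 241, 0]) cube([72, 72, 396]);
translate([2060, 516, 0]) cube([72, 72, 396]);


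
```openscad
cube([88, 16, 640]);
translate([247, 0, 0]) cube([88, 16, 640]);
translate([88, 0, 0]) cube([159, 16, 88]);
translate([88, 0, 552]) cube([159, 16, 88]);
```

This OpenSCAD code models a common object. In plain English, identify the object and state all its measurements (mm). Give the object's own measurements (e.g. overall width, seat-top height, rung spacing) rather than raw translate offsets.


A rectangular picture frame lying in the x–z plane (depth along y). The opening is 159 mm wide (x) by 464 mm tall (z), surrounded by a border 88 mm wide on all four sides. The frame is 16 mm deep and is made of two full-height vertical stiles with two horizontal rails fitted between them.


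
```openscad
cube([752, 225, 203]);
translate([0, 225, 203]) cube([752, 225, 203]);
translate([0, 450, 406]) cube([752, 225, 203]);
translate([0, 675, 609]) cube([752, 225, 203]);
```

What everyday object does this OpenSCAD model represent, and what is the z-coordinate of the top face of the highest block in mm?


A staircase. The total rise is 812 mm.

4 identical blocks, each offset up and back from the previous — a staircase. Each step is 203 mm tall and there are 4 of them, so the total rise is 4 × 203 = 812 mm.


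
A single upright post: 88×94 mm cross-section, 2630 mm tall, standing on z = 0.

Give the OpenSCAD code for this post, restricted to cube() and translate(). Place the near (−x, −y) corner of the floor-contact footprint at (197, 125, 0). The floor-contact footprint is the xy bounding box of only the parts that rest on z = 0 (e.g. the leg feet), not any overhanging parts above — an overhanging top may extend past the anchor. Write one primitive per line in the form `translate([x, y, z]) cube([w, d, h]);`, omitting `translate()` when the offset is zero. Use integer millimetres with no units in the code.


translate([197, 125, 0]) cube([88, 94, 2630]);


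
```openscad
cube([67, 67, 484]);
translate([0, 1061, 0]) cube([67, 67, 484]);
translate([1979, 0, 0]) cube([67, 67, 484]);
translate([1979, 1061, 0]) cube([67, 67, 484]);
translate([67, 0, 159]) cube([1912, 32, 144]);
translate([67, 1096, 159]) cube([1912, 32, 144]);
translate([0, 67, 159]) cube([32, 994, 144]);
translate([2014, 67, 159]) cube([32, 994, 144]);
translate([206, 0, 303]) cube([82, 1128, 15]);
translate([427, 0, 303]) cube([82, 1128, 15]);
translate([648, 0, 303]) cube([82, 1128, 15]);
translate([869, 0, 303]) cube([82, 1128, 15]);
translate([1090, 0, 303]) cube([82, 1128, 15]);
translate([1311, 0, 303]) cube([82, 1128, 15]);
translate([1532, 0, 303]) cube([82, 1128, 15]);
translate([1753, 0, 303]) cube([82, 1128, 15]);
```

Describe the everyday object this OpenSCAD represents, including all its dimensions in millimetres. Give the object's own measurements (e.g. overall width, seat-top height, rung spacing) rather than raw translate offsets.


A bed frame 2046 mm long (x) by 1128 mm wide (y). Four 67×67 mm corner posts, 484 mm tall, at the corners of the footprint. Four rails of 32 mm thickness and 144 mm height run between adjacent posts with their undersides at z = 159 mm, their outer faces flush with the outside of the frame (the two x-running rails run between the posts' inner faces; the two y-running rails run between the posts' inner faces). 8 slats, each 82 mm wide (x) and 15 mm thick, lie across the top of the two x-running rails, running the full 1128 mm width of the frame in y; along x they sit between the end posts with a 139 mm gap after the −x posts and between neighbouring slats, leaving 144 mm before the +x posts.


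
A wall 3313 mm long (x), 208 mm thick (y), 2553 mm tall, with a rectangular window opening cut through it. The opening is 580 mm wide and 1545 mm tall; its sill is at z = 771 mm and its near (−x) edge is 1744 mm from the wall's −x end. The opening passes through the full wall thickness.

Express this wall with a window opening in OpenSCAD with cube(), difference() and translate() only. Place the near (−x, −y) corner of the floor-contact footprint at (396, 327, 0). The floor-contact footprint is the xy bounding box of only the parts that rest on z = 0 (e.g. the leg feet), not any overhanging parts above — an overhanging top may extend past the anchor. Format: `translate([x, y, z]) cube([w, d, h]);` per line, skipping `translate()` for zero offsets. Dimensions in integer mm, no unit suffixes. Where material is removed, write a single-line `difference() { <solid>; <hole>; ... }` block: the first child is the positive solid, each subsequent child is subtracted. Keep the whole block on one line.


difference() { translate([396, 327, 0]) cube([3313, 208, 2553]); translate([2140, 327, 771]) cube([580, 208, 1545]); }


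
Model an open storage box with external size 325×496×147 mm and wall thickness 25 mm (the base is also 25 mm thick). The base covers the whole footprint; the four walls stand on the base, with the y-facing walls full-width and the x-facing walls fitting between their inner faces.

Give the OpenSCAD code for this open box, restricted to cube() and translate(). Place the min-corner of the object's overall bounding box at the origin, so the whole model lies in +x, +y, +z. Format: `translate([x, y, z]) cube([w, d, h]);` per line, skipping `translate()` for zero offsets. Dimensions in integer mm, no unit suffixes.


cube([325, 496, 25]);
translate([0, 0, 25]) cube([325, 25, 122]);
translate([0, 471, 25]) cube([325, 25, 122]);
translate([0, 25, 25]) cube([25, 446, 122]);
translate([300, 25, 25]) cube([25, 446, 122]);


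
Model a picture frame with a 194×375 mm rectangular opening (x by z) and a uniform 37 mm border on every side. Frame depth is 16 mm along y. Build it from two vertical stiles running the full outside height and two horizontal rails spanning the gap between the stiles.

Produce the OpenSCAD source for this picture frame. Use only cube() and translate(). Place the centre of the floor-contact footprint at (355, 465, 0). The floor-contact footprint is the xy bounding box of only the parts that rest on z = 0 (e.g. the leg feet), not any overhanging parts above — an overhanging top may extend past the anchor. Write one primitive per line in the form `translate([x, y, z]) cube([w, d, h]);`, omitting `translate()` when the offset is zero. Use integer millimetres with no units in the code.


translate([221, 457, 0]) cube([37, 16, 449]);
translate([452, 457, 0]) cube([37, 16, 449]);
translate([258, 457, 0]) cube([194, 16, 37]);
translate([258, 457, 412]) cube([194, 16, 37]);


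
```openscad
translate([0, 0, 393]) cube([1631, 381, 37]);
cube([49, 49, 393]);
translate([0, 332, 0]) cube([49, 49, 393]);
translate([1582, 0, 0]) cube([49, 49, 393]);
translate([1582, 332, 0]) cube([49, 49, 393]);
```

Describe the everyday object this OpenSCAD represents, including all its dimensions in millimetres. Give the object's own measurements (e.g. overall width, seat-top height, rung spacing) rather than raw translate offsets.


A long wooden bench with a 1631 mm (x) × 381 mm (y) seat, 37 mm thick, its top surface 430 mm above the floor. Four 49 mm square legs at the seat corners, flush with the edges, run from z = 0 to the seat underside.


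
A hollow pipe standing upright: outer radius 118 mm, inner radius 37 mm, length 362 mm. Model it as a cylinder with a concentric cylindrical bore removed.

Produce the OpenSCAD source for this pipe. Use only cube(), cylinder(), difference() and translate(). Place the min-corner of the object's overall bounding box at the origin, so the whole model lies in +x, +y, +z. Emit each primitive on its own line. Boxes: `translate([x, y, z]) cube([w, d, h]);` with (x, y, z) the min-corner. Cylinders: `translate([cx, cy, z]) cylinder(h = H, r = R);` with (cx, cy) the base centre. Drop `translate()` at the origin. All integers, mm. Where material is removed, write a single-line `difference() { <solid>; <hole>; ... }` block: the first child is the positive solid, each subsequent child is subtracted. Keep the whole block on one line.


difference() { translate([118, 118, 0]) cylinder(h = 362, r = 118); translate([118, 118, 0]) cylinder(h = 362, r = 37); }


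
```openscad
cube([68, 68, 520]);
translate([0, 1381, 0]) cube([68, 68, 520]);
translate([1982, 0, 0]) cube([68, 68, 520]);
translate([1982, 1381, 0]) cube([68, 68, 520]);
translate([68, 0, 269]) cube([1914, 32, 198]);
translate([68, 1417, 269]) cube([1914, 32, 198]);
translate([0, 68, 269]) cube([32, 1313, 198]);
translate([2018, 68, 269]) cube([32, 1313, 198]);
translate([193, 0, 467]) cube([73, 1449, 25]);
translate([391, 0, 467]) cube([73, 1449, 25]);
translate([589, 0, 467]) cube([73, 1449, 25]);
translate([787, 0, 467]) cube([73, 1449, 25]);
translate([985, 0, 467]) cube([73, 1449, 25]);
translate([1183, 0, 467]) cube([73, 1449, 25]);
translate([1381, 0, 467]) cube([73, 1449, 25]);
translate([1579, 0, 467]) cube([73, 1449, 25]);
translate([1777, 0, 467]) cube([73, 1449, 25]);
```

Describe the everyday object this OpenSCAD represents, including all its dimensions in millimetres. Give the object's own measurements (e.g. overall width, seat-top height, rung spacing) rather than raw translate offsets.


A bed frame 2050 mm long (x) by 1449 mm wide (y). Four 68×68 mm corner posts, 520 mm tall, at the corners of the footprint. Four rails of 32 mm thickness and 198 mm height run between adjacent posts with their undersides at z = 269 mm, their outer faces flush with the outside of the frame (the two x-running rails run between the posts' inner faces; the two y-running rails run between the posts' inner faces). 9 slats, each 73 mm wide (x) and 25 mm thick, lie across the top of the two x-running rails, running the full 1449 mm width of the frame in y; along x they sit between the end posts with a 125 mm gap after the −x posts and between neighbouring slats, leaving 132 mm before the +x posts.


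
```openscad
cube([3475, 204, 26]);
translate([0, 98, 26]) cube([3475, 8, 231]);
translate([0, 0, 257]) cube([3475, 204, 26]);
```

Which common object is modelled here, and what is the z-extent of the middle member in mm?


An I-beam. The web height is 231 mm.

Two wide flanges with a thin centred web — an I-beam. Overall 283 mm minus two 26 mm flanges gives a web of 283 − 2·26 = 231 mm.


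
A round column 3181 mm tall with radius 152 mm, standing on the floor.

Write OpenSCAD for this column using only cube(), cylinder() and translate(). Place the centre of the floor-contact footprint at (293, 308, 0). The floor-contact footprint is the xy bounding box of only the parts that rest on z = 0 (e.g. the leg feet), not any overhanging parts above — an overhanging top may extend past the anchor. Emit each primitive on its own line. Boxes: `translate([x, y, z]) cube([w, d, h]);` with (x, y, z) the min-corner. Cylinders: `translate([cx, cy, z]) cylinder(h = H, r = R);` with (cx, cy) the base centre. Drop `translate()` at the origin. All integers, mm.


translate([293, 308, 0]) cylinder(h = 3181, r = 152);


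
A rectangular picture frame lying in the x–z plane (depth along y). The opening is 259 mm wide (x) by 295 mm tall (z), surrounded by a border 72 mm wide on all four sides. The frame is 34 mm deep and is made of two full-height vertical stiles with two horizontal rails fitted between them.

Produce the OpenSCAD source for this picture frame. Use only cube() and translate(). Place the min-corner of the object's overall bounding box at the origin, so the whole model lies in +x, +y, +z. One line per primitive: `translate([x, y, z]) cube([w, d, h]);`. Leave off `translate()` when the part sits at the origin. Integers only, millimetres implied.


cube([72, 34, 439]);
translate([331, 0, 0]) cube([72, 34, 439]);
translate([72, 0, 0]) cube([259, 34, 72]);
translate([72, 0, 367]) cube([259, 34, 72]);


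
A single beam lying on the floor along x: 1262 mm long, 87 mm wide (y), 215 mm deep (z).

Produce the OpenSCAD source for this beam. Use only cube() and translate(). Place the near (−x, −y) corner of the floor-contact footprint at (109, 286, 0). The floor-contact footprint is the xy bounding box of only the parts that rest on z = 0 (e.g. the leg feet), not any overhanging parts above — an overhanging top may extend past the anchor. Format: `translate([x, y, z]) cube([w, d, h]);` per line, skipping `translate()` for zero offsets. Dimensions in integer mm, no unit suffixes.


translate([109, 286, 0]) cube([1262, 87, 215]);


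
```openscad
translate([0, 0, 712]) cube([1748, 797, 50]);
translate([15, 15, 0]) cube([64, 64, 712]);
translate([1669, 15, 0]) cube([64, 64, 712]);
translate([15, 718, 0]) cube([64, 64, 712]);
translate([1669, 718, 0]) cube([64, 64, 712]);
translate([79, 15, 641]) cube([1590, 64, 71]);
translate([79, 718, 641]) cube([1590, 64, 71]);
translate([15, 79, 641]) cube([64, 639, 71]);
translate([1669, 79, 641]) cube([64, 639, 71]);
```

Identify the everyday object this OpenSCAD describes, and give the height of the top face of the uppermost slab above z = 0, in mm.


A table. The table height is 762 mm.

A 1748×797×50 slab sits at z = 712 on four 64 mm square posts — a table. The top surface is at 712 + 50 = 762 mm.


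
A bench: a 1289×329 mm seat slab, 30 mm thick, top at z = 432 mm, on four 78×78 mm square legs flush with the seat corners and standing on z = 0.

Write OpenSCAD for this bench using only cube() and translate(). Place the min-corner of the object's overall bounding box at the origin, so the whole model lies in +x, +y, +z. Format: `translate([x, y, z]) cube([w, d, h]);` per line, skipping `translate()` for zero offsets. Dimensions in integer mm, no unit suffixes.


// leg_h = 432 − 30 = 402
translate([0, 0, 402]) cube([1289, 329, 30]);
cube([78, 78, 402]);
translate([0, 251, 0]) cube([78, 78, 402]);
translate([1211, 0, 0]) cube([78, 78, 402]);
translate([1211, 251, 0]) cube([78, 78, 402]);


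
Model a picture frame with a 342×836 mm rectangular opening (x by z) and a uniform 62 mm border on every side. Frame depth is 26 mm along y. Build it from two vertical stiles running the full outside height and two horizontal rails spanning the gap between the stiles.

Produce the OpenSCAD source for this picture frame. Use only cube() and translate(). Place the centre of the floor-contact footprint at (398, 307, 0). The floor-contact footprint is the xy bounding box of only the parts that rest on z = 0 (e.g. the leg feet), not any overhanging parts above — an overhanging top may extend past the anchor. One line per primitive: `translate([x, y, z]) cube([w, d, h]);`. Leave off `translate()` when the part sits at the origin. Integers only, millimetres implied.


translate([165, 294, 0]) cube([62, 26, 960]);
translate([569, 294, 0]) cube([62, 26, 960]);
translate([227, 294, 0]) cube([342, 26, 62]);
translate([227, 294, 898]) cube([342, 26, 62]);


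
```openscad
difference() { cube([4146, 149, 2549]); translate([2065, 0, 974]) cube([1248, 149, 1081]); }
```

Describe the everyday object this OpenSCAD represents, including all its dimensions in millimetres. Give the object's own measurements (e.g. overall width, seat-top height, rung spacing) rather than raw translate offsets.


A wall 4146 mm long (x), 149 mm thick (y), 2549 mm tall, with a rectangular window opening cut through it. The opening is 1248 mm wide and 1081 mm tall; its sill is at z = 974 mm and its near (−x) edge is 2065 mm from the wall's −x end. The opening passes through the full wall thickness.


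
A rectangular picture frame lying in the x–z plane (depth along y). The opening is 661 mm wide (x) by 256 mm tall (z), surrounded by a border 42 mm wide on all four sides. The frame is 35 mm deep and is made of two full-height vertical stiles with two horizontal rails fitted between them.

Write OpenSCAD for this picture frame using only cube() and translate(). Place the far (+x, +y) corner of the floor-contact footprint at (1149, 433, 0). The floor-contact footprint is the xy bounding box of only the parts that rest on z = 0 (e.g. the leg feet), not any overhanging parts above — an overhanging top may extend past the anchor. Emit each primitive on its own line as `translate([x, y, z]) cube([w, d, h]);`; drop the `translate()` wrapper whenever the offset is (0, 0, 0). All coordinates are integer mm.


translate([404, 398, 0]) cube([42, 35, 340]);
translate([1107, 398, 0]) cube([42, 35, 340]);
translate([446, 398, 0]) cube([661, 35, 42]);
translate([446, 398, 298]) cube([661, 35, 42]);


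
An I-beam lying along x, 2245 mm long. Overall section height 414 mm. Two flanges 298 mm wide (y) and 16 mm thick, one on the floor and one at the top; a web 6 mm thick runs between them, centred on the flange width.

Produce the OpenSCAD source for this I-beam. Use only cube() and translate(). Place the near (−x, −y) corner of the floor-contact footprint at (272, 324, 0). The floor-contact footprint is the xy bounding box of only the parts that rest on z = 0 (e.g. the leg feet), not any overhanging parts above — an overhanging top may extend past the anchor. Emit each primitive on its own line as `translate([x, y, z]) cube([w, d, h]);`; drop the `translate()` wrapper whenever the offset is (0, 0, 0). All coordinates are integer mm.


translate([272, 324, 0]) cube([2245, 298, 16]);
translate([272, 470, 16]) cube([2245, 6, 382]);
translate([272, 324, 398]) cube([2245, 298, 16]);


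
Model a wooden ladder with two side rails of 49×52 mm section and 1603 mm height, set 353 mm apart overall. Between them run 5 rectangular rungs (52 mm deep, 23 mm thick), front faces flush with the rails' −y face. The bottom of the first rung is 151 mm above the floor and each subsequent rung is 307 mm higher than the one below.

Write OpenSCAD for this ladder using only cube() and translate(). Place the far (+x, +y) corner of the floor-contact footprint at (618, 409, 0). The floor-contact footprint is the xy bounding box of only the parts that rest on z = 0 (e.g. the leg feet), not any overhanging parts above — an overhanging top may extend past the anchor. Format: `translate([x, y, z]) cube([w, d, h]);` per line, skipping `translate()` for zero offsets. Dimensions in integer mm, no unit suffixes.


translate([265, 357, 0]) cube([49, 52, 1603]);
translate([569, 357, 0]) cube([49, 52, 1603]);
translate([314, 357, 151]) cube([255, 52, 23]);
translate([314, 357, 458]) cube([255, 52, 23]);
translate([314, 357, 765]) cube([255, 52, 23]);
translate([314, 357, 1072]) cube([255, 52, 23]);
translate([314, 357, 1379]) cube([255, 52, 23]);


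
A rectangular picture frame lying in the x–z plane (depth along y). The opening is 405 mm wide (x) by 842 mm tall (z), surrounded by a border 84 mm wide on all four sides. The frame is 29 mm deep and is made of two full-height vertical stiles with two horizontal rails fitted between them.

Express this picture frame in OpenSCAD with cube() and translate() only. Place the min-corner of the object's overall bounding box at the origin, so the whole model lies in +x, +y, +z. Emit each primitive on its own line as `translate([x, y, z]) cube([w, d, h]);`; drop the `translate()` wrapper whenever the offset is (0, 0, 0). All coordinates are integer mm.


cube([84, 29, 1010]);
translate([489, 0, 0]) cube([84, 29, 1010]);
translate([84, 0, 0]) cube([405, 29, 84]);
translate([84, 0, 926]) cube([405, 29, 84]);


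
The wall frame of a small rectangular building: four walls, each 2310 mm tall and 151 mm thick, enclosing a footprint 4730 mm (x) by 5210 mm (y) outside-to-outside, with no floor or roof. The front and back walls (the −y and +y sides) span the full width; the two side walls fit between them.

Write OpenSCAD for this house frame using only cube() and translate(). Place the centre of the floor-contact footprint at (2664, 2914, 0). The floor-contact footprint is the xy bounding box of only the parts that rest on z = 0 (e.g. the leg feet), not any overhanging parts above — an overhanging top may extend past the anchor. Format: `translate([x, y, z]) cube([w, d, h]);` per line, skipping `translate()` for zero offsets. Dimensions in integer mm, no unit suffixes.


translate([299, 309, 0]) cube([4730, 151, 2310]);
translate([299, 5368, 0]) cube([4730, 151, 2310]);
translate([299, 460, 0]) cube([151, 4908, 2310]);
translate([4878, 460, 0]) cube([151, 4908, 2310]);


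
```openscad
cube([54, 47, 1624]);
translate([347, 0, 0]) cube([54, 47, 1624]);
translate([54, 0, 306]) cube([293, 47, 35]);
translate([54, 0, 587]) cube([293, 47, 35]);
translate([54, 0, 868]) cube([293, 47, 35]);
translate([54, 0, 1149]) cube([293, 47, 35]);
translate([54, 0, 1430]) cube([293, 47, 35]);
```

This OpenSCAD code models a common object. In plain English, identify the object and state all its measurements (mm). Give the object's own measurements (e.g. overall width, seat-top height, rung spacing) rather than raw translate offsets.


A straight ladder. Two 54×47 mm vertical rails, 1624 mm tall, stand 401 mm apart (outside-to-outside) with their front faces coplanar on the −y side. 5 rungs, each 47 mm deep and 35 mm tall, span between the inner faces of the rails, front faces flush with the rails. The lowest rung's underside is at z = 306 mm and rungs are spaced 281 mm apart (underside to underside).


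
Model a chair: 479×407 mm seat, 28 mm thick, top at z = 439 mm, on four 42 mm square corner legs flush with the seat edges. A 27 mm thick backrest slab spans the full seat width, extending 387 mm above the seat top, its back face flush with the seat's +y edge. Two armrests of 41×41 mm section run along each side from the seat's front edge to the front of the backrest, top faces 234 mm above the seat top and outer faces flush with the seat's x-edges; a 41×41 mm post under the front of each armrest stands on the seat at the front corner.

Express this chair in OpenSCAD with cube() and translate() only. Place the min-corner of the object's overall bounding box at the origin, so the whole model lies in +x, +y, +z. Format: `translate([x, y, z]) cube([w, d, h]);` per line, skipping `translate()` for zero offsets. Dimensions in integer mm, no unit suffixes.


translate([0, 0, 411]) cube([479, 407, 28]);
cube([42, 42, 411]);
translate([437, 0, 0]) cube([42, 42, 411]);
translate([0, 365, 0]) cube([42, 42, 411]);
translate([437, 365, 0]) cube([42, 42, 411]);
translate([0, 380, 439]) cube([479, 27, 387]);
translate([0, 0, 632]) cube([41, 380, 41]);
translate([438, 0, 632]) cube([41, 380, 41]);
translate([0, 0, 439]) cube([41, 41, 193]);
translate([438, 0, 439]) cube([41, 41, 193]);


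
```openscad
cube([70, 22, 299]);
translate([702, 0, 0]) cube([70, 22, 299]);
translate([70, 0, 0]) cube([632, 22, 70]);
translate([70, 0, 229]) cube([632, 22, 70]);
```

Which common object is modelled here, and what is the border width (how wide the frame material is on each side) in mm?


A picture frame. The border width is 70 mm.

Four thin pieces enclosing a rectangular opening — a picture frame. The two full-height stiles are 299 mm tall; the top rail sits at z = 229 and is 70 mm tall, so the border above the opening is 299 − 229 = 70 mm, matching the stile x-width.


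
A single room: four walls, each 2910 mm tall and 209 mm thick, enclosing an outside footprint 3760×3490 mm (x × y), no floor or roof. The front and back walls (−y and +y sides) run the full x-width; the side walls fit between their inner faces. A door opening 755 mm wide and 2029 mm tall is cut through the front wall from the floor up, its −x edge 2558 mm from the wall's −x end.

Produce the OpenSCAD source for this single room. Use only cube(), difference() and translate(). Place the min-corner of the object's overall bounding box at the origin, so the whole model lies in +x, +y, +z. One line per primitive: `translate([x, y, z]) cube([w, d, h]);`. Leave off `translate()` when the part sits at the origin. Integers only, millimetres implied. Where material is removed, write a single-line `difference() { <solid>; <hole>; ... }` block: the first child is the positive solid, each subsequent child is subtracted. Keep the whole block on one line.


difference() { cube([3760, 209, 2910]); translate([2558, 0, 0]) cube([755, 209, 2029]); }
translate([0, 3281, 0]) cube([3760, 209, 2910]);
translate([0, 209, 0]) cube([209, 3072, 2910]);
translate([3551, 209, 0]) cube([209, 3072, 2910]);


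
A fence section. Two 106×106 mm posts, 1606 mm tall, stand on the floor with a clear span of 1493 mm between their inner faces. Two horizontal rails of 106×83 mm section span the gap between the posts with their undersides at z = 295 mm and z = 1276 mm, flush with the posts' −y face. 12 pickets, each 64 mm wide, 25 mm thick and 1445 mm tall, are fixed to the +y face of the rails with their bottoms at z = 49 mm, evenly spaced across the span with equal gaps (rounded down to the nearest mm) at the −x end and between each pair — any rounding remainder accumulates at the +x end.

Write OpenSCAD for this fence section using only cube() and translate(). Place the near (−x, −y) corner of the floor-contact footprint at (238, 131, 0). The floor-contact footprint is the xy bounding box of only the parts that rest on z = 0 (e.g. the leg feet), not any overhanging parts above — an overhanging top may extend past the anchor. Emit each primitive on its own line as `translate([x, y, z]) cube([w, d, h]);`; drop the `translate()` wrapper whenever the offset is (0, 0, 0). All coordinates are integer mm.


translate([238, 131, 0]) cube([106, 106, 1606]);
translate([1837, 131, 0]) cube([106, 106, 1606]);
translate([344, 131, 295]) cube([1493, 106, 83]);
translate([344, 131, 1276]) cube([1493, 106, 83]);
translate([399, 237, 49]) cube([64, 25, 1445]);
translate([518, 237, 49]) cube([64, 25, 1445]);
translate([637, 237, 49]) cube([64, 25, 1445]);
translate([756, 237, 49]) cube([64, 25, 1445]);
translate([875, 237, 49]) cube([64, 25, 1445]);
translate([994, 237, 49]) cube([64, 25, 1445]);
translate([1113, 237, 49]) cube([64, 25, 1445]);
translate([1232, 237, 49]) cube([64, 25, 1445]);
translate([1351, 237, 49]) cube([64, 25, 1445]);
translate([1470, 237, 49]) cube([64, 25, 1445]);
translate([1589, 237, 49]) cube([64, 25, 1445]);
translate([1708, 237, 49]) cube([64, 25, 1445]);


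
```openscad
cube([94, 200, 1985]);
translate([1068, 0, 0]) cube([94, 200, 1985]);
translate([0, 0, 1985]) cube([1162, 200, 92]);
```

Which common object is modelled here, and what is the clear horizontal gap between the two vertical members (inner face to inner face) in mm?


A door frame. The clear opening width is 974 mm.

Two 1985 mm tall posts with a header on top — a door frame. The left jamb is 94 mm wide at x = 0; the right jamb starts at x = 1068. The clear opening is 1068 − 94 = 974 mm.


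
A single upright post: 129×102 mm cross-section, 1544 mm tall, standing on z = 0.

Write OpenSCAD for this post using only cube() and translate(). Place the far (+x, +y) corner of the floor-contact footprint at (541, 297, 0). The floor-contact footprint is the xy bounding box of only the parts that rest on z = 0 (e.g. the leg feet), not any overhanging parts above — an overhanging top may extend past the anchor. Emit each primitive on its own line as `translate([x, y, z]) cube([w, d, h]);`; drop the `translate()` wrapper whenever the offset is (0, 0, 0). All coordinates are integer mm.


translate([412, 195, 0]) cube([129, 102, 1544]);


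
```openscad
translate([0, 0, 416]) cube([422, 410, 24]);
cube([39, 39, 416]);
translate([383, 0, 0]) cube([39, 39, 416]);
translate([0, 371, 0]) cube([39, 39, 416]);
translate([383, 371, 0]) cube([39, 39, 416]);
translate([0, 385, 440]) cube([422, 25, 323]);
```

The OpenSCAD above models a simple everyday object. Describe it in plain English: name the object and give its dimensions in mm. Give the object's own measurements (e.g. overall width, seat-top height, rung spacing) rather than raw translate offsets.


A chair. The seat is a 422×410×24 mm slab with its top at z = 440 mm, on four 39×39 mm corner legs (flush with the seat edges, standing on z = 0). A flat backrest 25 mm thick, 323 mm tall, spans the full seat width and rises from the seat top along its +y edge, rear face flush with the rear of the seat.


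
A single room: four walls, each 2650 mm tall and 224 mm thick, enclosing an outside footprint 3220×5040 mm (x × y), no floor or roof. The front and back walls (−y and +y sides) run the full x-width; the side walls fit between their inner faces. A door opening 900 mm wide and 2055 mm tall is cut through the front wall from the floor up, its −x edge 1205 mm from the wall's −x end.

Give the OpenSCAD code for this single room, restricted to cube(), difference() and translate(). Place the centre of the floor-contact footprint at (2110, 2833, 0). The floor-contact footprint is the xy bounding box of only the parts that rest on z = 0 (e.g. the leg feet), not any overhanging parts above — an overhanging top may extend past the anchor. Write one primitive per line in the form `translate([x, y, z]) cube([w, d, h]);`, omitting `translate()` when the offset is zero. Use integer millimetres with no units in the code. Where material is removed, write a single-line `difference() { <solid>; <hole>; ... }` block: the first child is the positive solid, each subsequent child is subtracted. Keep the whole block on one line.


difference() { translate([500, 313, 0]) cube([3220, 224, 2650]); translate([1705, 313, 0]) cube([900, 224, 2055]); }
translate([500, 5129, 0]) cube([3220, 224, 2650]);
translate([500, 537, 0]) cube([224, 4592, 2650]);
translate([3496, 537, 0]) cube([224, 4592, 2650]);


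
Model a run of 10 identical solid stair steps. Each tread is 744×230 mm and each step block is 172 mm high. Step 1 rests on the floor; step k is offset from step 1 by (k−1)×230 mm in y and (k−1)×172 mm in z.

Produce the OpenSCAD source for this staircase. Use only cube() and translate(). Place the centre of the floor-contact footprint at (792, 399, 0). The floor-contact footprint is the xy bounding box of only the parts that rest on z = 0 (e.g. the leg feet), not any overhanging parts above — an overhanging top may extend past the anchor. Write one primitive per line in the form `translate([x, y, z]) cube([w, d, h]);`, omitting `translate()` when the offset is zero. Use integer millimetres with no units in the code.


translate([420, 284, 0]) cube([744, 230, 172]);
translate([420, 514, 172]) cube([744, 230, 172]);
translate([420, 744, 344]) cube([744, 230, 172]);
translate([420, 974, 516]) cube([744, 230, 172]);
translate([420, 1204, 688]) cube([744, 230, 172]);
translate([420, 1434, 860]) cube([744, 230, 172]);
translate([420, 1664, 1032]) cube([744, 230, 172]);
translate([420, 1894, 1204]) cube([744, 230, 172]);
translate([420, 2124, 1376]) cube([744, 230, 172]);
translate([420, 2354, 1548]) cube([744, 230, 172]);


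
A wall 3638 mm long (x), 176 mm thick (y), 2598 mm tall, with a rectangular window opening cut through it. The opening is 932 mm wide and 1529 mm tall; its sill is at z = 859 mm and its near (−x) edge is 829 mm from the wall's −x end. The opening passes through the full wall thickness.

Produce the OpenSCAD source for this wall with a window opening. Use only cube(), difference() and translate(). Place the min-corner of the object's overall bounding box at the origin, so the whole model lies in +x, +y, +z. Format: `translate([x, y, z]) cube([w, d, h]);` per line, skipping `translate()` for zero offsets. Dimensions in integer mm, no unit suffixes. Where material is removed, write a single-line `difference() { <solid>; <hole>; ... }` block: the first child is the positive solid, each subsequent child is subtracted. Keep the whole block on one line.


difference() { cube([3638, 176, 2598]); translate([829, 0, 859]) cube([932, 176, 1529]); }


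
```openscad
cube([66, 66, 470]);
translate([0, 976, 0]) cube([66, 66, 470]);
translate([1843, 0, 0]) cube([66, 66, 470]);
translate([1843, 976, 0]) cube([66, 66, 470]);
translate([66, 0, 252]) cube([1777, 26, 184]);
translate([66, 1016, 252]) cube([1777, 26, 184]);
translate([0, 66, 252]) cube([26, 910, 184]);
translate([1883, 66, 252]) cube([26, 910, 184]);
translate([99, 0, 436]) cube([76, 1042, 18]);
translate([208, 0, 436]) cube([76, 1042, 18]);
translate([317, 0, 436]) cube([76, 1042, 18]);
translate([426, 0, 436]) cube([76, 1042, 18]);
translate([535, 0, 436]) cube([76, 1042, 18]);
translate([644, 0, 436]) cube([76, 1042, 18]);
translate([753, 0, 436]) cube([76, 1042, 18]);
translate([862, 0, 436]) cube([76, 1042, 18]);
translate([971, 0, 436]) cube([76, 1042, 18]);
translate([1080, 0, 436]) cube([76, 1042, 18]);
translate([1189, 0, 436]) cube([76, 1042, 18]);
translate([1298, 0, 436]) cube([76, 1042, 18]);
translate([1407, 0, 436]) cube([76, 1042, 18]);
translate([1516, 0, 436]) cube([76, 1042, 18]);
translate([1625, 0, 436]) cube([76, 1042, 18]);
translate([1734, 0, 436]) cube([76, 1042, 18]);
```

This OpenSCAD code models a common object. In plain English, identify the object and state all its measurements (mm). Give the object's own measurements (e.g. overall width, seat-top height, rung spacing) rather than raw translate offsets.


A bed frame 1909 mm long (x) by 1042 mm wide (y). Four 66×66 mm corner posts, 470 mm tall, at the corners of the footprint. Four rails of 26 mm thickness and 184 mm height run between adjacent posts with their undersides at z = 252 mm, their outer faces flush with the outside of the frame (the two x-running rails run between the posts' inner faces; the two y-running rails run between the posts' inner faces). 16 slats, each 76 mm wide (x) and 18 mm thick, lie across the top of the two x-running rails, running the full 1042 mm width of the frame in y; along x they sit between the end posts with a 33 mm gap after the −x posts and between neighbouring slats and before the +x posts.
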